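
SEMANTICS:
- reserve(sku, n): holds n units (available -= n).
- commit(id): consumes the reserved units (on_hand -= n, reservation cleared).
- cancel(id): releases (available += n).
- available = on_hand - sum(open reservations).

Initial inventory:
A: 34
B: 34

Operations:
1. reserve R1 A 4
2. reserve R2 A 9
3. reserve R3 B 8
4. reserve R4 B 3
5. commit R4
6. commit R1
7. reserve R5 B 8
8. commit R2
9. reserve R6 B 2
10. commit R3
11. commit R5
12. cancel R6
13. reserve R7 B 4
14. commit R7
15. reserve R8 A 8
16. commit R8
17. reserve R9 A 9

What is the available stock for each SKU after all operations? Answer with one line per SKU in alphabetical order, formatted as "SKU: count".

Step 1: reserve R1 A 4 -> on_hand[A=34 B=34] avail[A=30 B=34] open={R1}
Step 2: reserve R2 A 9 -> on_hand[A=34 B=34] avail[A=21 B=34] open={R1,R2}
Step 3: reserve R3 B 8 -> on_hand[A=34 B=34] avail[A=21 B=26] open={R1,R2,R3}
Step 4: reserve R4 B 3 -> on_hand[A=34 B=34] avail[A=21 B=23] open={R1,R2,R3,R4}
Step 5: commit R4 -> on_hand[A=34 B=31] avail[A=21 B=23] open={R1,R2,R3}
Step 6: commit R1 -> on_hand[A=30 B=31] avail[A=21 B=23] open={R2,R3}
Step 7: reserve R5 B 8 -> on_hand[A=30 B=31] avail[A=21 B=15] open={R2,R3,R5}
Step 8: commit R2 -> on_hand[A=21 B=31] avail[A=21 B=15] open={R3,R5}
Step 9: reserve R6 B 2 -> on_hand[A=21 B=31] avail[A=21 B=13] open={R3,R5,R6}
Step 10: commit R3 -> on_hand[A=21 B=23] avail[A=21 B=13] open={R5,R6}
Step 11: commit R5 -> on_hand[A=21 B=15] avail[A=21 B=13] open={R6}
Step 12: cancel R6 -> on_hand[A=21 B=15] avail[A=21 B=15] open={}
Step 13: reserve R7 B 4 -> on_hand[A=21 B=15] avail[A=21 B=11] open={R7}
Step 14: commit R7 -> on_hand[A=21 B=11] avail[A=21 B=11] open={}
Step 15: reserve R8 A 8 -> on_hand[A=21 B=11] avail[A=13 B=11] open={R8}
Step 16: commit R8 -> on_hand[A=13 B=11] avail[A=13 B=11] open={}
Step 17: reserve R9 A 9 -> on_hand[A=13 B=11] avail[A=4 B=11] open={R9}

Answer: A: 4
B: 11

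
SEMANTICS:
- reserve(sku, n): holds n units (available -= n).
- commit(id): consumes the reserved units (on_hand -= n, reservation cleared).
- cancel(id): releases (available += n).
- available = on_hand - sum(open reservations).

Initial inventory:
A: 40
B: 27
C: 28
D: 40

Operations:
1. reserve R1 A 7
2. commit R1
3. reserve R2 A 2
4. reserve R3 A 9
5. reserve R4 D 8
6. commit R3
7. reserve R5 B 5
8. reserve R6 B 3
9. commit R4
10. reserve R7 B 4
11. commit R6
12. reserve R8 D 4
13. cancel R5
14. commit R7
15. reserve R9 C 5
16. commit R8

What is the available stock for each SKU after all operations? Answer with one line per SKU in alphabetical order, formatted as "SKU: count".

Answer: A: 22
B: 20
C: 23
D: 28

Derivation:
Step 1: reserve R1 A 7 -> on_hand[A=40 B=27 C=28 D=40] avail[A=33 B=27 C=28 D=40] open={R1}
Step 2: commit R1 -> on_hand[A=33 B=27 C=28 D=40] avail[A=33 B=27 C=28 D=40] open={}
Step 3: reserve R2 A 2 -> on_hand[A=33 B=27 C=28 D=40] avail[A=31 B=27 C=28 D=40] open={R2}
Step 4: reserve R3 A 9 -> on_hand[A=33 B=27 C=28 D=40] avail[A=22 B=27 C=28 D=40] open={R2,R3}
Step 5: reserve R4 D 8 -> on_hand[A=33 B=27 C=28 D=40] avail[A=22 B=27 C=28 D=32] open={R2,R3,R4}
Step 6: commit R3 -> on_hand[A=24 B=27 C=28 D=40] avail[A=22 B=27 C=28 D=32] open={R2,R4}
Step 7: reserve R5 B 5 -> on_hand[A=24 B=27 C=28 D=40] avail[A=22 B=22 C=28 D=32] open={R2,R4,R5}
Step 8: reserve R6 B 3 -> on_hand[A=24 B=27 C=28 D=40] avail[A=22 B=19 C=28 D=32] open={R2,R4,R5,R6}
Step 9: commit R4 -> on_hand[A=24 B=27 C=28 D=32] avail[A=22 B=19 C=28 D=32] open={R2,R5,R6}
Step 10: reserve R7 B 4 -> on_hand[A=24 B=27 C=28 D=32] avail[A=22 B=15 C=28 D=32] open={R2,R5,R6,R7}
Step 11: commit R6 -> on_hand[A=24 B=24 C=28 D=32] avail[A=22 B=15 C=28 D=32] open={R2,R5,R7}
Step 12: reserve R8 D 4 -> on_hand[A=24 B=24 C=28 D=32] avail[A=22 B=15 C=28 D=28] open={R2,R5,R7,R8}
Step 13: cancel R5 -> on_hand[A=24 B=24 C=28 D=32] avail[A=22 B=20 C=28 D=28] open={R2,R7,R8}
Step 14: commit R7 -> on_hand[A=24 B=20 C=28 D=32] avail[A=22 B=20 C=28 D=28] open={R2,R8}
Step 15: reserve R9 C 5 -> on_hand[A=24 B=20 C=28 D=32] avail[A=22 B=20 C=23 D=28] open={R2,R8,R9}
Step 16: commit R8 -> on_hand[A=24 B=20 C=28 D=28] avail[A=22 B=20 C=23 D=28] open={R2,R9}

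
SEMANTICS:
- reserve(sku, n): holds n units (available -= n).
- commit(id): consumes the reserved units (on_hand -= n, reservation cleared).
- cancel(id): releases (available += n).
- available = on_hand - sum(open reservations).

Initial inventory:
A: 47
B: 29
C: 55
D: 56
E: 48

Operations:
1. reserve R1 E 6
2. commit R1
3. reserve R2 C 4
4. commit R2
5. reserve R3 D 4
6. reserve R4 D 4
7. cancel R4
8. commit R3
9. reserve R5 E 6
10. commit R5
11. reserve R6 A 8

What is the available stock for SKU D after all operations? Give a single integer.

Answer: 52

Derivation:
Step 1: reserve R1 E 6 -> on_hand[A=47 B=29 C=55 D=56 E=48] avail[A=47 B=29 C=55 D=56 E=42] open={R1}
Step 2: commit R1 -> on_hand[A=47 B=29 C=55 D=56 E=42] avail[A=47 B=29 C=55 D=56 E=42] open={}
Step 3: reserve R2 C 4 -> on_hand[A=47 B=29 C=55 D=56 E=42] avail[A=47 B=29 C=51 D=56 E=42] open={R2}
Step 4: commit R2 -> on_hand[A=47 B=29 C=51 D=56 E=42] avail[A=47 B=29 C=51 D=56 E=42] open={}
Step 5: reserve R3 D 4 -> on_hand[A=47 B=29 C=51 D=56 E=42] avail[A=47 B=29 C=51 D=52 E=42] open={R3}
Step 6: reserve R4 D 4 -> on_hand[A=47 B=29 C=51 D=56 E=42] avail[A=47 B=29 C=51 D=48 E=42] open={R3,R4}
Step 7: cancel R4 -> on_hand[A=47 B=29 C=51 D=56 E=42] avail[A=47 B=29 C=51 D=52 E=42] open={R3}
Step 8: commit R3 -> on_hand[A=47 B=29 C=51 D=52 E=42] avail[A=47 B=29 C=51 D=52 E=42] open={}
Step 9: reserve R5 E 6 -> on_hand[A=47 B=29 C=51 D=52 E=42] avail[A=47 B=29 C=51 D=52 E=36] open={R5}
Step 10: commit R5 -> on_hand[A=47 B=29 C=51 D=52 E=36] avail[A=47 B=29 C=51 D=52 E=36] open={}
Step 11: reserve R6 A 8 -> on_hand[A=47 B=29 C=51 D=52 E=36] avail[A=39 B=29 C=51 D=52 E=36] open={R6}
Final available[D] = 52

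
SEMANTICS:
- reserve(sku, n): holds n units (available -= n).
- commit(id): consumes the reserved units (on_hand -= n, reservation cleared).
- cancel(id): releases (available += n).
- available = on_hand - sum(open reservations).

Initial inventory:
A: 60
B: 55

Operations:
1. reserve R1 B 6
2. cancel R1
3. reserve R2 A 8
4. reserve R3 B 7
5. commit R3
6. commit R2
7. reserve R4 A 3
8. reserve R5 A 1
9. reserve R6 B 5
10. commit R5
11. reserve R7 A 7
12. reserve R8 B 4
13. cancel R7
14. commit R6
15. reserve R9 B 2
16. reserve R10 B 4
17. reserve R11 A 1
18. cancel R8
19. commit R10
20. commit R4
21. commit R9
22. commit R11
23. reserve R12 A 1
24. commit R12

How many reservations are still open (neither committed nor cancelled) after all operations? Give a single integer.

Answer: 0

Derivation:
Step 1: reserve R1 B 6 -> on_hand[A=60 B=55] avail[A=60 B=49] open={R1}
Step 2: cancel R1 -> on_hand[A=60 B=55] avail[A=60 B=55] open={}
Step 3: reserve R2 A 8 -> on_hand[A=60 B=55] avail[A=52 B=55] open={R2}
Step 4: reserve R3 B 7 -> on_hand[A=60 B=55] avail[A=52 B=48] open={R2,R3}
Step 5: commit R3 -> on_hand[A=60 B=48] avail[A=52 B=48] open={R2}
Step 6: commit R2 -> on_hand[A=52 B=48] avail[A=52 B=48] open={}
Step 7: reserve R4 A 3 -> on_hand[A=52 B=48] avail[A=49 B=48] open={R4}
Step 8: reserve R5 A 1 -> on_hand[A=52 B=48] avail[A=48 B=48] open={R4,R5}
Step 9: reserve R6 B 5 -> on_hand[A=52 B=48] avail[A=48 B=43] open={R4,R5,R6}
Step 10: commit R5 -> on_hand[A=51 B=48] avail[A=48 B=43] open={R4,R6}
Step 11: reserve R7 A 7 -> on_hand[A=51 B=48] avail[A=41 B=43] open={R4,R6,R7}
Step 12: reserve R8 B 4 -> on_hand[A=51 B=48] avail[A=41 B=39] open={R4,R6,R7,R8}
Step 13: cancel R7 -> on_hand[A=51 B=48] avail[A=48 B=39] open={R4,R6,R8}
Step 14: commit R6 -> on_hand[A=51 B=43] avail[A=48 B=39] open={R4,R8}
Step 15: reserve R9 B 2 -> on_hand[A=51 B=43] avail[A=48 B=37] open={R4,R8,R9}
Step 16: reserve R10 B 4 -> on_hand[A=51 B=43] avail[A=48 B=33] open={R10,R4,R8,R9}
Step 17: reserve R11 A 1 -> on_hand[A=51 B=43] avail[A=47 B=33] open={R10,R11,R4,R8,R9}
Step 18: cancel R8 -> on_hand[A=51 B=43] avail[A=47 B=37] open={R10,R11,R4,R9}
Step 19: commit R10 -> on_hand[A=51 B=39] avail[A=47 B=37] open={R11,R4,R9}
Step 20: commit R4 -> on_hand[A=48 B=39] avail[A=47 B=37] open={R11,R9}
Step 21: commit R9 -> on_hand[A=48 B=37] avail[A=47 B=37] open={R11}
Step 22: commit R11 -> on_hand[A=47 B=37] avail[A=47 B=37] open={}
Step 23: reserve R12 A 1 -> on_hand[A=47 B=37] avail[A=46 B=37] open={R12}
Step 24: commit R12 -> on_hand[A=46 B=37] avail[A=46 B=37] open={}
Open reservations: [] -> 0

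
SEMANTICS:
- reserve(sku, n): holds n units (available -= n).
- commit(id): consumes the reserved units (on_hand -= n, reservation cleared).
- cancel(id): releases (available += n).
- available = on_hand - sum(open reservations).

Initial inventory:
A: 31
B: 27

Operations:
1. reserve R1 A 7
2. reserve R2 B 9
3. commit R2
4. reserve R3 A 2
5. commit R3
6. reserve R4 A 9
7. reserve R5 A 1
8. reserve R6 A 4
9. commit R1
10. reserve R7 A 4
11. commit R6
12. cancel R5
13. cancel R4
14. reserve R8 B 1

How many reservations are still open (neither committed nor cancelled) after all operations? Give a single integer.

Step 1: reserve R1 A 7 -> on_hand[A=31 B=27] avail[A=24 B=27] open={R1}
Step 2: reserve R2 B 9 -> on_hand[A=31 B=27] avail[A=24 B=18] open={R1,R2}
Step 3: commit R2 -> on_hand[A=31 B=18] avail[A=24 B=18] open={R1}
Step 4: reserve R3 A 2 -> on_hand[A=31 B=18] avail[A=22 B=18] open={R1,R3}
Step 5: commit R3 -> on_hand[A=29 B=18] avail[A=22 B=18] open={R1}
Step 6: reserve R4 A 9 -> on_hand[A=29 B=18] avail[A=13 B=18] open={R1,R4}
Step 7: reserve R5 A 1 -> on_hand[A=29 B=18] avail[A=12 B=18] open={R1,R4,R5}
Step 8: reserve R6 A 4 -> on_hand[A=29 B=18] avail[A=8 B=18] open={R1,R4,R5,R6}
Step 9: commit R1 -> on_hand[A=22 B=18] avail[A=8 B=18] open={R4,R5,R6}
Step 10: reserve R7 A 4 -> on_hand[A=22 B=18] avail[A=4 B=18] open={R4,R5,R6,R7}
Step 11: commit R6 -> on_hand[A=18 B=18] avail[A=4 B=18] open={R4,R5,R7}
Step 12: cancel R5 -> on_hand[A=18 B=18] avail[A=5 B=18] open={R4,R7}
Step 13: cancel R4 -> on_hand[A=18 B=18] avail[A=14 B=18] open={R7}
Step 14: reserve R8 B 1 -> on_hand[A=18 B=18] avail[A=14 B=17] open={R7,R8}
Open reservations: ['R7', 'R8'] -> 2

Answer: 2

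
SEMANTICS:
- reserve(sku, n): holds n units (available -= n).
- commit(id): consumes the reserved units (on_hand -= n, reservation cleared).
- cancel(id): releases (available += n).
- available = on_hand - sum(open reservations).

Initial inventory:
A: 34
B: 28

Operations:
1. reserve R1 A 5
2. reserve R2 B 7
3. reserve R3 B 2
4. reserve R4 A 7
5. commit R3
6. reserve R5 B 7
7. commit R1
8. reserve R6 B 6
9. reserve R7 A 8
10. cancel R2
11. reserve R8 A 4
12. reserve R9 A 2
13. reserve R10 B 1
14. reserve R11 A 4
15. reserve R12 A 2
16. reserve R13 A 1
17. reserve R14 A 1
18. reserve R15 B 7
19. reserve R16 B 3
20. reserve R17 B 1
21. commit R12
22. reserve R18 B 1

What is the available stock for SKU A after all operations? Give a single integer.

Step 1: reserve R1 A 5 -> on_hand[A=34 B=28] avail[A=29 B=28] open={R1}
Step 2: reserve R2 B 7 -> on_hand[A=34 B=28] avail[A=29 B=21] open={R1,R2}
Step 3: reserve R3 B 2 -> on_hand[A=34 B=28] avail[A=29 B=19] open={R1,R2,R3}
Step 4: reserve R4 A 7 -> on_hand[A=34 B=28] avail[A=22 B=19] open={R1,R2,R3,R4}
Step 5: commit R3 -> on_hand[A=34 B=26] avail[A=22 B=19] open={R1,R2,R4}
Step 6: reserve R5 B 7 -> on_hand[A=34 B=26] avail[A=22 B=12] open={R1,R2,R4,R5}
Step 7: commit R1 -> on_hand[A=29 B=26] avail[A=22 B=12] open={R2,R4,R5}
Step 8: reserve R6 B 6 -> on_hand[A=29 B=26] avail[A=22 B=6] open={R2,R4,R5,R6}
Step 9: reserve R7 A 8 -> on_hand[A=29 B=26] avail[A=14 B=6] open={R2,R4,R5,R6,R7}
Step 10: cancel R2 -> on_hand[A=29 B=26] avail[A=14 B=13] open={R4,R5,R6,R7}
Step 11: reserve R8 A 4 -> on_hand[A=29 B=26] avail[A=10 B=13] open={R4,R5,R6,R7,R8}
Step 12: reserve R9 A 2 -> on_hand[A=29 B=26] avail[A=8 B=13] open={R4,R5,R6,R7,R8,R9}
Step 13: reserve R10 B 1 -> on_hand[A=29 B=26] avail[A=8 B=12] open={R10,R4,R5,R6,R7,R8,R9}
Step 14: reserve R11 A 4 -> on_hand[A=29 B=26] avail[A=4 B=12] open={R10,R11,R4,R5,R6,R7,R8,R9}
Step 15: reserve R12 A 2 -> on_hand[A=29 B=26] avail[A=2 B=12] open={R10,R11,R12,R4,R5,R6,R7,R8,R9}
Step 16: reserve R13 A 1 -> on_hand[A=29 B=26] avail[A=1 B=12] open={R10,R11,R12,R13,R4,R5,R6,R7,R8,R9}
Step 17: reserve R14 A 1 -> on_hand[A=29 B=26] avail[A=0 B=12] open={R10,R11,R12,R13,R14,R4,R5,R6,R7,R8,R9}
Step 18: reserve R15 B 7 -> on_hand[A=29 B=26] avail[A=0 B=5] open={R10,R11,R12,R13,R14,R15,R4,R5,R6,R7,R8,R9}
Step 19: reserve R16 B 3 -> on_hand[A=29 B=26] avail[A=0 B=2] open={R10,R11,R12,R13,R14,R15,R16,R4,R5,R6,R7,R8,R9}
Step 20: reserve R17 B 1 -> on_hand[A=29 B=26] avail[A=0 B=1] open={R10,R11,R12,R13,R14,R15,R16,R17,R4,R5,R6,R7,R8,R9}
Step 21: commit R12 -> on_hand[A=27 B=26] avail[A=0 B=1] open={R10,R11,R13,R14,R15,R16,R17,R4,R5,R6,R7,R8,R9}
Step 22: reserve R18 B 1 -> on_hand[A=27 B=26] avail[A=0 B=0] open={R10,R11,R13,R14,R15,R16,R17,R18,R4,R5,R6,R7,R8,R9}
Final available[A] = 0

Answer: 0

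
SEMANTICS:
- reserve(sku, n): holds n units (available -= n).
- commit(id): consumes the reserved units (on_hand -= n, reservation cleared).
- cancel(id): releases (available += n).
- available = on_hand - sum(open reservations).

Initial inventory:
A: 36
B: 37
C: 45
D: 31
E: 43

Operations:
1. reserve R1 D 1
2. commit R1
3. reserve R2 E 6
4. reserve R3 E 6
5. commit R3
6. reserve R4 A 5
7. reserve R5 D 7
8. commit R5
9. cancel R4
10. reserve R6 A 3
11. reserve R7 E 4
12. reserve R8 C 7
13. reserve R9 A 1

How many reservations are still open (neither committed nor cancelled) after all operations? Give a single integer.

Answer: 5

Derivation:
Step 1: reserve R1 D 1 -> on_hand[A=36 B=37 C=45 D=31 E=43] avail[A=36 B=37 C=45 D=30 E=43] open={R1}
Step 2: commit R1 -> on_hand[A=36 B=37 C=45 D=30 E=43] avail[A=36 B=37 C=45 D=30 E=43] open={}
Step 3: reserve R2 E 6 -> on_hand[A=36 B=37 C=45 D=30 E=43] avail[A=36 B=37 C=45 D=30 E=37] open={R2}
Step 4: reserve R3 E 6 -> on_hand[A=36 B=37 C=45 D=30 E=43] avail[A=36 B=37 C=45 D=30 E=31] open={R2,R3}
Step 5: commit R3 -> on_hand[A=36 B=37 C=45 D=30 E=37] avail[A=36 B=37 C=45 D=30 E=31] open={R2}
Step 6: reserve R4 A 5 -> on_hand[A=36 B=37 C=45 D=30 E=37] avail[A=31 B=37 C=45 D=30 E=31] open={R2,R4}
Step 7: reserve R5 D 7 -> on_hand[A=36 B=37 C=45 D=30 E=37] avail[A=31 B=37 C=45 D=23 E=31] open={R2,R4,R5}
Step 8: commit R5 -> on_hand[A=36 B=37 C=45 D=23 E=37] avail[A=31 B=37 C=45 D=23 E=31] open={R2,R4}
Step 9: cancel R4 -> on_hand[A=36 B=37 C=45 D=23 E=37] avail[A=36 B=37 C=45 D=23 E=31] open={R2}
Step 10: reserve R6 A 3 -> on_hand[A=36 B=37 C=45 D=23 E=37] avail[A=33 B=37 C=45 D=23 E=31] open={R2,R6}
Step 11: reserve R7 E 4 -> on_hand[A=36 B=37 C=45 D=23 E=37] avail[A=33 B=37 C=45 D=23 E=27] open={R2,R6,R7}
Step 12: reserve R8 C 7 -> on_hand[A=36 B=37 C=45 D=23 E=37] avail[A=33 B=37 C=38 D=23 E=27] open={R2,R6,R7,R8}
Step 13: reserve R9 A 1 -> on_hand[A=36 B=37 C=45 D=23 E=37] avail[A=32 B=37 C=38 D=23 E=27] open={R2,R6,R7,R8,R9}
Open reservations: ['R2', 'R6', 'R7', 'R8', 'R9'] -> 5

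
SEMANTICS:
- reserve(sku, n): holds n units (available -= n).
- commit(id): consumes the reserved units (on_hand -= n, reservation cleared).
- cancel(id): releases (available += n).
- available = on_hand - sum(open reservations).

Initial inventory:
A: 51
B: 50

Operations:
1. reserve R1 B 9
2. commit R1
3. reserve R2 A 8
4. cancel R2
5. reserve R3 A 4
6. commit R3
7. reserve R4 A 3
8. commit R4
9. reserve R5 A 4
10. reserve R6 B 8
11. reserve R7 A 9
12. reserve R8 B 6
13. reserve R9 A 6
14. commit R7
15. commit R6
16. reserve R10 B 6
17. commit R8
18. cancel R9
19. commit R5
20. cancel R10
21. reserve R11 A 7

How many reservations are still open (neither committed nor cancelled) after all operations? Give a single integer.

Step 1: reserve R1 B 9 -> on_hand[A=51 B=50] avail[A=51 B=41] open={R1}
Step 2: commit R1 -> on_hand[A=51 B=41] avail[A=51 B=41] open={}
Step 3: reserve R2 A 8 -> on_hand[A=51 B=41] avail[A=43 B=41] open={R2}
Step 4: cancel R2 -> on_hand[A=51 B=41] avail[A=51 B=41] open={}
Step 5: reserve R3 A 4 -> on_hand[A=51 B=41] avail[A=47 B=41] open={R3}
Step 6: commit R3 -> on_hand[A=47 B=41] avail[A=47 B=41] open={}
Step 7: reserve R4 A 3 -> on_hand[A=47 B=41] avail[A=44 B=41] open={R4}
Step 8: commit R4 -> on_hand[A=44 B=41] avail[A=44 B=41] open={}
Step 9: reserve R5 A 4 -> on_hand[A=44 B=41] avail[A=40 B=41] open={R5}
Step 10: reserve R6 B 8 -> on_hand[A=44 B=41] avail[A=40 B=33] open={R5,R6}
Step 11: reserve R7 A 9 -> on_hand[A=44 B=41] avail[A=31 B=33] open={R5,R6,R7}
Step 12: reserve R8 B 6 -> on_hand[A=44 B=41] avail[A=31 B=27] open={R5,R6,R7,R8}
Step 13: reserve R9 A 6 -> on_hand[A=44 B=41] avail[A=25 B=27] open={R5,R6,R7,R8,R9}
Step 14: commit R7 -> on_hand[A=35 B=41] avail[A=25 B=27] open={R5,R6,R8,R9}
Step 15: commit R6 -> on_hand[A=35 B=33] avail[A=25 B=27] open={R5,R8,R9}
Step 16: reserve R10 B 6 -> on_hand[A=35 B=33] avail[A=25 B=21] open={R10,R5,R8,R9}
Step 17: commit R8 -> on_hand[A=35 B=27] avail[A=25 B=21] open={R10,R5,R9}
Step 18: cancel R9 -> on_hand[A=35 B=27] avail[A=31 B=21] open={R10,R5}
Step 19: commit R5 -> on_hand[A=31 B=27] avail[A=31 B=21] open={R10}
Step 20: cancel R10 -> on_hand[A=31 B=27] avail[A=31 B=27] open={}
Step 21: reserve R11 A 7 -> on_hand[A=31 B=27] avail[A=24 B=27] open={R11}
Open reservations: ['R11'] -> 1

Answer: 1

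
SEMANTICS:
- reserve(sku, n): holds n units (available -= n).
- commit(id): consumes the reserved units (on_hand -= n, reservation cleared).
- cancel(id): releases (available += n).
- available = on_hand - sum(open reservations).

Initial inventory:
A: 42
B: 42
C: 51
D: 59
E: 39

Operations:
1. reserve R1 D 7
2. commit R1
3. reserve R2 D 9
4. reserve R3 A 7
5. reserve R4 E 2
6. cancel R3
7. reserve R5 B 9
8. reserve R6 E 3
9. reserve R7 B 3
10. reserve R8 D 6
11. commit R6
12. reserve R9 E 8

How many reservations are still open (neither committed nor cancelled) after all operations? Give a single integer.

Step 1: reserve R1 D 7 -> on_hand[A=42 B=42 C=51 D=59 E=39] avail[A=42 B=42 C=51 D=52 E=39] open={R1}
Step 2: commit R1 -> on_hand[A=42 B=42 C=51 D=52 E=39] avail[A=42 B=42 C=51 D=52 E=39] open={}
Step 3: reserve R2 D 9 -> on_hand[A=42 B=42 C=51 D=52 E=39] avail[A=42 B=42 C=51 D=43 E=39] open={R2}
Step 4: reserve R3 A 7 -> on_hand[A=42 B=42 C=51 D=52 E=39] avail[A=35 B=42 C=51 D=43 E=39] open={R2,R3}
Step 5: reserve R4 E 2 -> on_hand[A=42 B=42 C=51 D=52 E=39] avail[A=35 B=42 C=51 D=43 E=37] open={R2,R3,R4}
Step 6: cancel R3 -> on_hand[A=42 B=42 C=51 D=52 E=39] avail[A=42 B=42 C=51 D=43 E=37] open={R2,R4}
Step 7: reserve R5 B 9 -> on_hand[A=42 B=42 C=51 D=52 E=39] avail[A=42 B=33 C=51 D=43 E=37] open={R2,R4,R5}
Step 8: reserve R6 E 3 -> on_hand[A=42 B=42 C=51 D=52 E=39] avail[A=42 B=33 C=51 D=43 E=34] open={R2,R4,R5,R6}
Step 9: reserve R7 B 3 -> on_hand[A=42 B=42 C=51 D=52 E=39] avail[A=42 B=30 C=51 D=43 E=34] open={R2,R4,R5,R6,R7}
Step 10: reserve R8 D 6 -> on_hand[A=42 B=42 C=51 D=52 E=39] avail[A=42 B=30 C=51 D=37 E=34] open={R2,R4,R5,R6,R7,R8}
Step 11: commit R6 -> on_hand[A=42 B=42 C=51 D=52 E=36] avail[A=42 B=30 C=51 D=37 E=34] open={R2,R4,R5,R7,R8}
Step 12: reserve R9 E 8 -> on_hand[A=42 B=42 C=51 D=52 E=36] avail[A=42 B=30 C=51 D=37 E=26] open={R2,R4,R5,R7,R8,R9}
Open reservations: ['R2', 'R4', 'R5', 'R7', 'R8', 'R9'] -> 6

Answer: 6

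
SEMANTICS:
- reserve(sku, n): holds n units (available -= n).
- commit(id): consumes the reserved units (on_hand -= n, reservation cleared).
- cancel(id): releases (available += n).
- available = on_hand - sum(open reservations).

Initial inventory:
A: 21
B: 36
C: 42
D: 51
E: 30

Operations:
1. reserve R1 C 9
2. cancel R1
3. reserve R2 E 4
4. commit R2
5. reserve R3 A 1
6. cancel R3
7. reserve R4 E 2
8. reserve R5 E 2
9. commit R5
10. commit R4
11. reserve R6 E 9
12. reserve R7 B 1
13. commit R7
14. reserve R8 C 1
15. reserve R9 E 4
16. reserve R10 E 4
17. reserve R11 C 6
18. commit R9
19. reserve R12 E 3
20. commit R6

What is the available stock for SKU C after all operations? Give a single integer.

Answer: 35

Derivation:
Step 1: reserve R1 C 9 -> on_hand[A=21 B=36 C=42 D=51 E=30] avail[A=21 B=36 C=33 D=51 E=30] open={R1}
Step 2: cancel R1 -> on_hand[A=21 B=36 C=42 D=51 E=30] avail[A=21 B=36 C=42 D=51 E=30] open={}
Step 3: reserve R2 E 4 -> on_hand[A=21 B=36 C=42 D=51 E=30] avail[A=21 B=36 C=42 D=51 E=26] open={R2}
Step 4: commit R2 -> on_hand[A=21 B=36 C=42 D=51 E=26] avail[A=21 B=36 C=42 D=51 E=26] open={}
Step 5: reserve R3 A 1 -> on_hand[A=21 B=36 C=42 D=51 E=26] avail[A=20 B=36 C=42 D=51 E=26] open={R3}
Step 6: cancel R3 -> on_hand[A=21 B=36 C=42 D=51 E=26] avail[A=21 B=36 C=42 D=51 E=26] open={}
Step 7: reserve R4 E 2 -> on_hand[A=21 B=36 C=42 D=51 E=26] avail[A=21 B=36 C=42 D=51 E=24] open={R4}
Step 8: reserve R5 E 2 -> on_hand[A=21 B=36 C=42 D=51 E=26] avail[A=21 B=36 C=42 D=51 E=22] open={R4,R5}
Step 9: commit R5 -> on_hand[A=21 B=36 C=42 D=51 E=24] avail[A=21 B=36 C=42 D=51 E=22] open={R4}
Step 10: commit R4 -> on_hand[A=21 B=36 C=42 D=51 E=22] avail[A=21 B=36 C=42 D=51 E=22] open={}
Step 11: reserve R6 E 9 -> on_hand[A=21 B=36 C=42 D=51 E=22] avail[A=21 B=36 C=42 D=51 E=13] open={R6}
Step 12: reserve R7 B 1 -> on_hand[A=21 B=36 C=42 D=51 E=22] avail[A=21 B=35 C=42 D=51 E=13] open={R6,R7}
Step 13: commit R7 -> on_hand[A=21 B=35 C=42 D=51 E=22] avail[A=21 B=35 C=42 D=51 E=13] open={R6}
Step 14: reserve R8 C 1 -> on_hand[A=21 B=35 C=42 D=51 E=22] avail[A=21 B=35 C=41 D=51 E=13] open={R6,R8}
Step 15: reserve R9 E 4 -> on_hand[A=21 B=35 C=42 D=51 E=22] avail[A=21 B=35 C=41 D=51 E=9] open={R6,R8,R9}
Step 16: reserve R10 E 4 -> on_hand[A=21 B=35 C=42 D=51 E=22] avail[A=21 B=35 C=41 D=51 E=5] open={R10,R6,R8,R9}
Step 17: reserve R11 C 6 -> on_hand[A=21 B=35 C=42 D=51 E=22] avail[A=21 B=35 C=35 D=51 E=5] open={R10,R11,R6,R8,R9}
Step 18: commit R9 -> on_hand[A=21 B=35 C=42 D=51 E=18] avail[A=21 B=35 C=35 D=51 E=5] open={R10,R11,R6,R8}
Step 19: reserve R12 E 3 -> on_hand[A=21 B=35 C=42 D=51 E=18] avail[A=21 B=35 C=35 D=51 E=2] open={R10,R11,R12,R6,R8}
Step 20: commit R6 -> on_hand[A=21 B=35 C=42 D=51 E=9] avail[A=21 B=35 C=35 D=51 E=2] open={R10,R11,R12,R8}
Final available[C] = 35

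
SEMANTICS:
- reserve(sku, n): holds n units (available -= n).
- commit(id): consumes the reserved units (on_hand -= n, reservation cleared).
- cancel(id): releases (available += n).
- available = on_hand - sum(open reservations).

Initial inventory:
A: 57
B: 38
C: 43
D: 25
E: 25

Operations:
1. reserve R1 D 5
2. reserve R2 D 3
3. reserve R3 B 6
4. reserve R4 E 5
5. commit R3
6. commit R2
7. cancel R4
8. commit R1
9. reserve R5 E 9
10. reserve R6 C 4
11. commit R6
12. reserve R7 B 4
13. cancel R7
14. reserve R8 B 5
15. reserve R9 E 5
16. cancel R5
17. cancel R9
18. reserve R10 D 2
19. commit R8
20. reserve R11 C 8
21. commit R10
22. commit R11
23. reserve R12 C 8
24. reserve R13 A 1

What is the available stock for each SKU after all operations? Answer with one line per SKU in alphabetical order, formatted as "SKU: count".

Step 1: reserve R1 D 5 -> on_hand[A=57 B=38 C=43 D=25 E=25] avail[A=57 B=38 C=43 D=20 E=25] open={R1}
Step 2: reserve R2 D 3 -> on_hand[A=57 B=38 C=43 D=25 E=25] avail[A=57 B=38 C=43 D=17 E=25] open={R1,R2}
Step 3: reserve R3 B 6 -> on_hand[A=57 B=38 C=43 D=25 E=25] avail[A=57 B=32 C=43 D=17 E=25] open={R1,R2,R3}
Step 4: reserve R4 E 5 -> on_hand[A=57 B=38 C=43 D=25 E=25] avail[A=57 B=32 C=43 D=17 E=20] open={R1,R2,R3,R4}
Step 5: commit R3 -> on_hand[A=57 B=32 C=43 D=25 E=25] avail[A=57 B=32 C=43 D=17 E=20] open={R1,R2,R4}
Step 6: commit R2 -> on_hand[A=57 B=32 C=43 D=22 E=25] avail[A=57 B=32 C=43 D=17 E=20] open={R1,R4}
Step 7: cancel R4 -> on_hand[A=57 B=32 C=43 D=22 E=25] avail[A=57 B=32 C=43 D=17 E=25] open={R1}
Step 8: commit R1 -> on_hand[A=57 B=32 C=43 D=17 E=25] avail[A=57 B=32 C=43 D=17 E=25] open={}
Step 9: reserve R5 E 9 -> on_hand[A=57 B=32 C=43 D=17 E=25] avail[A=57 B=32 C=43 D=17 E=16] open={R5}
Step 10: reserve R6 C 4 -> on_hand[A=57 B=32 C=43 D=17 E=25] avail[A=57 B=32 C=39 D=17 E=16] open={R5,R6}
Step 11: commit R6 -> on_hand[A=57 B=32 C=39 D=17 E=25] avail[A=57 B=32 C=39 D=17 E=16] open={R5}
Step 12: reserve R7 B 4 -> on_hand[A=57 B=32 C=39 D=17 E=25] avail[A=57 B=28 C=39 D=17 E=16] open={R5,R7}
Step 13: cancel R7 -> on_hand[A=57 B=32 C=39 D=17 E=25] avail[A=57 B=32 C=39 D=17 E=16] open={R5}
Step 14: reserve R8 B 5 -> on_hand[A=57 B=32 C=39 D=17 E=25] avail[A=57 B=27 C=39 D=17 E=16] open={R5,R8}
Step 15: reserve R9 E 5 -> on_hand[A=57 B=32 C=39 D=17 E=25] avail[A=57 B=27 C=39 D=17 E=11] open={R5,R8,R9}
Step 16: cancel R5 -> on_hand[A=57 B=32 C=39 D=17 E=25] avail[A=57 B=27 C=39 D=17 E=20] open={R8,R9}
Step 17: cancel R9 -> on_hand[A=57 B=32 C=39 D=17 E=25] avail[A=57 B=27 C=39 D=17 E=25] open={R8}
Step 18: reserve R10 D 2 -> on_hand[A=57 B=32 C=39 D=17 E=25] avail[A=57 B=27 C=39 D=15 E=25] open={R10,R8}
Step 19: commit R8 -> on_hand[A=57 B=27 C=39 D=17 E=25] avail[A=57 B=27 C=39 D=15 E=25] open={R10}
Step 20: reserve R11 C 8 -> on_hand[A=57 B=27 C=39 D=17 E=25] avail[A=57 B=27 C=31 D=15 E=25] open={R10,R11}
Step 21: commit R10 -> on_hand[A=57 B=27 C=39 D=15 E=25] avail[A=57 B=27 C=31 D=15 E=25] open={R11}
Step 22: commit R11 -> on_hand[A=57 B=27 C=31 D=15 E=25] avail[A=57 B=27 C=31 D=15 E=25] open={}
Step 23: reserve R12 C 8 -> on_hand[A=57 B=27 C=31 D=15 E=25] avail[A=57 B=27 C=23 D=15 E=25] open={R12}
Step 24: reserve R13 A 1 -> on_hand[A=57 B=27 C=31 D=15 E=25] avail[A=56 B=27 C=23 D=15 E=25] open={R12,R13}

Answer: A: 56
B: 27
C: 23
D: 15
E: 25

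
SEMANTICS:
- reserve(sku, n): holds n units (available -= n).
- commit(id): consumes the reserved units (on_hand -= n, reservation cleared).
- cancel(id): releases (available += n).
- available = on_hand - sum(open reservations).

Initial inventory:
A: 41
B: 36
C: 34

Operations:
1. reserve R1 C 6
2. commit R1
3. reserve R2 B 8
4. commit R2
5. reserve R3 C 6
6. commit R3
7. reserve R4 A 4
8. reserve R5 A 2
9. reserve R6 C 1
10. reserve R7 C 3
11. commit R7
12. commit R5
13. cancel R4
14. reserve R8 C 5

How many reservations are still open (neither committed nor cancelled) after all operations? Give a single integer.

Answer: 2

Derivation:
Step 1: reserve R1 C 6 -> on_hand[A=41 B=36 C=34] avail[A=41 B=36 C=28] open={R1}
Step 2: commit R1 -> on_hand[A=41 B=36 C=28] avail[A=41 B=36 C=28] open={}
Step 3: reserve R2 B 8 -> on_hand[A=41 B=36 C=28] avail[A=41 B=28 C=28] open={R2}
Step 4: commit R2 -> on_hand[A=41 B=28 C=28] avail[A=41 B=28 C=28] open={}
Step 5: reserve R3 C 6 -> on_hand[A=41 B=28 C=28] avail[A=41 B=28 C=22] open={R3}
Step 6: commit R3 -> on_hand[A=41 B=28 C=22] avail[A=41 B=28 C=22] open={}
Step 7: reserve R4 A 4 -> on_hand[A=41 B=28 C=22] avail[A=37 B=28 C=22] open={R4}
Step 8: reserve R5 A 2 -> on_hand[A=41 B=28 C=22] avail[A=35 B=28 C=22] open={R4,R5}
Step 9: reserve R6 C 1 -> on_hand[A=41 B=28 C=22] avail[A=35 B=28 C=21] open={R4,R5,R6}
Step 10: reserve R7 C 3 -> on_hand[A=41 B=28 C=22] avail[A=35 B=28 C=18] open={R4,R5,R6,R7}
Step 11: commit R7 -> on_hand[A=41 B=28 C=19] avail[A=35 B=28 C=18] open={R4,R5,R6}
Step 12: commit R5 -> on_hand[A=39 B=28 C=19] avail[A=35 B=28 C=18] open={R4,R6}
Step 13: cancel R4 -> on_hand[A=39 B=28 C=19] avail[A=39 B=28 C=18] open={R6}
Step 14: reserve R8 C 5 -> on_hand[A=39 B=28 C=19] avail[A=39 B=28 C=13] open={R6,R8}
Open reservations: ['R6', 'R8'] -> 2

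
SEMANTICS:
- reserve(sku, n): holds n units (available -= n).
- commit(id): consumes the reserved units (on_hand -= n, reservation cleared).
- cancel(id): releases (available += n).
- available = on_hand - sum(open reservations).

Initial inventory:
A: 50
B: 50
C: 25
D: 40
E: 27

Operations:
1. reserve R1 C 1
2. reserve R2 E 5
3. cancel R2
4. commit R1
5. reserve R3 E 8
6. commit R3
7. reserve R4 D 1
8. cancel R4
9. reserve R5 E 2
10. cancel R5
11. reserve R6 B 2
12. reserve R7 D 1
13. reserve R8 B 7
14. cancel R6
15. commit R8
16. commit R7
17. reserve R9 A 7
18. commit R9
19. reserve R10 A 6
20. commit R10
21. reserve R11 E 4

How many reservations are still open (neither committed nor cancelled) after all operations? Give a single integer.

Step 1: reserve R1 C 1 -> on_hand[A=50 B=50 C=25 D=40 E=27] avail[A=50 B=50 C=24 D=40 E=27] open={R1}
Step 2: reserve R2 E 5 -> on_hand[A=50 B=50 C=25 D=40 E=27] avail[A=50 B=50 C=24 D=40 E=22] open={R1,R2}
Step 3: cancel R2 -> on_hand[A=50 B=50 C=25 D=40 E=27] avail[A=50 B=50 C=24 D=40 E=27] open={R1}
Step 4: commit R1 -> on_hand[A=50 B=50 C=24 D=40 E=27] avail[A=50 B=50 C=24 D=40 E=27] open={}
Step 5: reserve R3 E 8 -> on_hand[A=50 B=50 C=24 D=40 E=27] avail[A=50 B=50 C=24 D=40 E=19] open={R3}
Step 6: commit R3 -> on_hand[A=50 B=50 C=24 D=40 E=19] avail[A=50 B=50 C=24 D=40 E=19] open={}
Step 7: reserve R4 D 1 -> on_hand[A=50 B=50 C=24 D=40 E=19] avail[A=50 B=50 C=24 D=39 E=19] open={R4}
Step 8: cancel R4 -> on_hand[A=50 B=50 C=24 D=40 E=19] avail[A=50 B=50 C=24 D=40 E=19] open={}
Step 9: reserve R5 E 2 -> on_hand[A=50 B=50 C=24 D=40 E=19] avail[A=50 B=50 C=24 D=40 E=17] open={R5}
Step 10: cancel R5 -> on_hand[A=50 B=50 C=24 D=40 E=19] avail[A=50 B=50 C=24 D=40 E=19] open={}
Step 11: reserve R6 B 2 -> on_hand[A=50 B=50 C=24 D=40 E=19] avail[A=50 B=48 C=24 D=40 E=19] open={R6}
Step 12: reserve R7 D 1 -> on_hand[A=50 B=50 C=24 D=40 E=19] avail[A=50 B=48 C=24 D=39 E=19] open={R6,R7}
Step 13: reserve R8 B 7 -> on_hand[A=50 B=50 C=24 D=40 E=19] avail[A=50 B=41 C=24 D=39 E=19] open={R6,R7,R8}
Step 14: cancel R6 -> on_hand[A=50 B=50 C=24 D=40 E=19] avail[A=50 B=43 C=24 D=39 E=19] open={R7,R8}
Step 15: commit R8 -> on_hand[A=50 B=43 C=24 D=40 E=19] avail[A=50 B=43 C=24 D=39 E=19] open={R7}
Step 16: commit R7 -> on_hand[A=50 B=43 C=24 D=39 E=19] avail[A=50 B=43 C=24 D=39 E=19] open={}
Step 17: reserve R9 A 7 -> on_hand[A=50 B=43 C=24 D=39 E=19] avail[A=43 B=43 C=24 D=39 E=19] open={R9}
Step 18: commit R9 -> on_hand[A=43 B=43 C=24 D=39 E=19] avail[A=43 B=43 C=24 D=39 E=19] open={}
Step 19: reserve R10 A 6 -> on_hand[A=43 B=43 C=24 D=39 E=19] avail[A=37 B=43 C=24 D=39 E=19] open={R10}
Step 20: commit R10 -> on_hand[A=37 B=43 C=24 D=39 E=19] avail[A=37 B=43 C=24 D=39 E=19] open={}
Step 21: reserve R11 E 4 -> on_hand[A=37 B=43 C=24 D=39 E=19] avail[A=37 B=43 C=24 D=39 E=15] open={R11}
Open reservations: ['R11'] -> 1

Answer: 1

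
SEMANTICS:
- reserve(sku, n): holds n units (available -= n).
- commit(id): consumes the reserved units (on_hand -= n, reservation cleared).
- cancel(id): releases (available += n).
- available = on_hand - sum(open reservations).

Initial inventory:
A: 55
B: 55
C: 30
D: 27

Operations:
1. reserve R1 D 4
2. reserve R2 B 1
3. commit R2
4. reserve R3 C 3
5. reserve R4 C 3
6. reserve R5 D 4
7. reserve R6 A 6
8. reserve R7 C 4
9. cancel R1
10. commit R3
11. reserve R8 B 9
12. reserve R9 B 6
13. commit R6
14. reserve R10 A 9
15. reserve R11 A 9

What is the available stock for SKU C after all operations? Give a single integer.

Answer: 20

Derivation:
Step 1: reserve R1 D 4 -> on_hand[A=55 B=55 C=30 D=27] avail[A=55 B=55 C=30 D=23] open={R1}
Step 2: reserve R2 B 1 -> on_hand[A=55 B=55 C=30 D=27] avail[A=55 B=54 C=30 D=23] open={R1,R2}
Step 3: commit R2 -> on_hand[A=55 B=54 C=30 D=27] avail[A=55 B=54 C=30 D=23] open={R1}
Step 4: reserve R3 C 3 -> on_hand[A=55 B=54 C=30 D=27] avail[A=55 B=54 C=27 D=23] open={R1,R3}
Step 5: reserve R4 C 3 -> on_hand[A=55 B=54 C=30 D=27] avail[A=55 B=54 C=24 D=23] open={R1,R3,R4}
Step 6: reserve R5 D 4 -> on_hand[A=55 B=54 C=30 D=27] avail[A=55 B=54 C=24 D=19] open={R1,R3,R4,R5}
Step 7: reserve R6 A 6 -> on_hand[A=55 B=54 C=30 D=27] avail[A=49 B=54 C=24 D=19] open={R1,R3,R4,R5,R6}
Step 8: reserve R7 C 4 -> on_hand[A=55 B=54 C=30 D=27] avail[A=49 B=54 C=20 D=19] open={R1,R3,R4,R5,R6,R7}
Step 9: cancel R1 -> on_hand[A=55 B=54 C=30 D=27] avail[A=49 B=54 C=20 D=23] open={R3,R4,R5,R6,R7}
Step 10: commit R3 -> on_hand[A=55 B=54 C=27 D=27] avail[A=49 B=54 C=20 D=23] open={R4,R5,R6,R7}
Step 11: reserve R8 B 9 -> on_hand[A=55 B=54 C=27 D=27] avail[A=49 B=45 C=20 D=23] open={R4,R5,R6,R7,R8}
Step 12: reserve R9 B 6 -> on_hand[A=55 B=54 C=27 D=27] avail[A=49 B=39 C=20 D=23] open={R4,R5,R6,R7,R8,R9}
Step 13: commit R6 -> on_hand[A=49 B=54 C=27 D=27] avail[A=49 B=39 C=20 D=23] open={R4,R5,R7,R8,R9}
Step 14: reserve R10 A 9 -> on_hand[A=49 B=54 C=27 D=27] avail[A=40 B=39 C=20 D=23] open={R10,R4,R5,R7,R8,R9}
Step 15: reserve R11 A 9 -> on_hand[A=49 B=54 C=27 D=27] avail[A=31 B=39 C=20 D=23] open={R10,R11,R4,R5,R7,R8,R9}
Final available[C] = 20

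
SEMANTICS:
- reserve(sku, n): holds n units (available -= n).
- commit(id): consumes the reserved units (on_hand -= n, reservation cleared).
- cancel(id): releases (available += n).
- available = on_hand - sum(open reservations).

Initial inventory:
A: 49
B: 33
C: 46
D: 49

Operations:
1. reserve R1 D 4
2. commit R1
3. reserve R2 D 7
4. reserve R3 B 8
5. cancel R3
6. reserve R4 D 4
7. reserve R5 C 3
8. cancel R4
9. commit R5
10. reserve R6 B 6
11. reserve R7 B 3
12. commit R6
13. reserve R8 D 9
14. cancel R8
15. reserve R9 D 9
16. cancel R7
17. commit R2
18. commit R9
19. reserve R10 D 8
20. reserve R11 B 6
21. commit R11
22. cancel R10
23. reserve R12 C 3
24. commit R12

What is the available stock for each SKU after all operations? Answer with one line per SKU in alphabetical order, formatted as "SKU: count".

Step 1: reserve R1 D 4 -> on_hand[A=49 B=33 C=46 D=49] avail[A=49 B=33 C=46 D=45] open={R1}
Step 2: commit R1 -> on_hand[A=49 B=33 C=46 D=45] avail[A=49 B=33 C=46 D=45] open={}
Step 3: reserve R2 D 7 -> on_hand[A=49 B=33 C=46 D=45] avail[A=49 B=33 C=46 D=38] open={R2}
Step 4: reserve R3 B 8 -> on_hand[A=49 B=33 C=46 D=45] avail[A=49 B=25 C=46 D=38] open={R2,R3}
Step 5: cancel R3 -> on_hand[A=49 B=33 C=46 D=45] avail[A=49 B=33 C=46 D=38] open={R2}
Step 6: reserve R4 D 4 -> on_hand[A=49 B=33 C=46 D=45] avail[A=49 B=33 C=46 D=34] open={R2,R4}
Step 7: reserve R5 C 3 -> on_hand[A=49 B=33 C=46 D=45] avail[A=49 B=33 C=43 D=34] open={R2,R4,R5}
Step 8: cancel R4 -> on_hand[A=49 B=33 C=46 D=45] avail[A=49 B=33 C=43 D=38] open={R2,R5}
Step 9: commit R5 -> on_hand[A=49 B=33 C=43 D=45] avail[A=49 B=33 C=43 D=38] open={R2}
Step 10: reserve R6 B 6 -> on_hand[A=49 B=33 C=43 D=45] avail[A=49 B=27 C=43 D=38] open={R2,R6}
Step 11: reserve R7 B 3 -> on_hand[A=49 B=33 C=43 D=45] avail[A=49 B=24 C=43 D=38] open={R2,R6,R7}
Step 12: commit R6 -> on_hand[A=49 B=27 C=43 D=45] avail[A=49 B=24 C=43 D=38] open={R2,R7}
Step 13: reserve R8 D 9 -> on_hand[A=49 B=27 C=43 D=45] avail[A=49 B=24 C=43 D=29] open={R2,R7,R8}
Step 14: cancel R8 -> on_hand[A=49 B=27 C=43 D=45] avail[A=49 B=24 C=43 D=38] open={R2,R7}
Step 15: reserve R9 D 9 -> on_hand[A=49 B=27 C=43 D=45] avail[A=49 B=24 C=43 D=29] open={R2,R7,R9}
Step 16: cancel R7 -> on_hand[A=49 B=27 C=43 D=45] avail[A=49 B=27 C=43 D=29] open={R2,R9}
Step 17: commit R2 -> on_hand[A=49 B=27 C=43 D=38] avail[A=49 B=27 C=43 D=29] open={R9}
Step 18: commit R9 -> on_hand[A=49 B=27 C=43 D=29] avail[A=49 B=27 C=43 D=29] open={}
Step 19: reserve R10 D 8 -> on_hand[A=49 B=27 C=43 D=29] avail[A=49 B=27 C=43 D=21] open={R10}
Step 20: reserve R11 B 6 -> on_hand[A=49 B=27 C=43 D=29] avail[A=49 B=21 C=43 D=21] open={R10,R11}
Step 21: commit R11 -> on_hand[A=49 B=21 C=43 D=29] avail[A=49 B=21 C=43 D=21] open={R10}
Step 22: cancel R10 -> on_hand[A=49 B=21 C=43 D=29] avail[A=49 B=21 C=43 D=29] open={}
Step 23: reserve R12 C 3 -> on_hand[A=49 B=21 C=43 D=29] avail[A=49 B=21 C=40 D=29] open={R12}
Step 24: commit R12 -> on_hand[A=49 B=21 C=40 D=29] avail[A=49 B=21 C=40 D=29] open={}

Answer: A: 49
B: 21
C: 40
D: 29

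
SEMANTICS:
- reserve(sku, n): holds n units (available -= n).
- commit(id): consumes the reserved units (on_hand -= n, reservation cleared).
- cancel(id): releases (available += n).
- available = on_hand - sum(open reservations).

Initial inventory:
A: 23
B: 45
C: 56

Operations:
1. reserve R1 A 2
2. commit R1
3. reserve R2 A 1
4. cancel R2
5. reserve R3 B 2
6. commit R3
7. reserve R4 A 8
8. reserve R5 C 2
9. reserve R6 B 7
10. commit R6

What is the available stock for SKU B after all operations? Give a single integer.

Answer: 36

Derivation:
Step 1: reserve R1 A 2 -> on_hand[A=23 B=45 C=56] avail[A=21 B=45 C=56] open={R1}
Step 2: commit R1 -> on_hand[A=21 B=45 C=56] avail[A=21 B=45 C=56] open={}
Step 3: reserve R2 A 1 -> on_hand[A=21 B=45 C=56] avail[A=20 B=45 C=56] open={R2}
Step 4: cancel R2 -> on_hand[A=21 B=45 C=56] avail[A=21 B=45 C=56] open={}
Step 5: reserve R3 B 2 -> on_hand[A=21 B=45 C=56] avail[A=21 B=43 C=56] open={R3}
Step 6: commit R3 -> on_hand[A=21 B=43 C=56] avail[A=21 B=43 C=56] open={}
Step 7: reserve R4 A 8 -> on_hand[A=21 B=43 C=56] avail[A=13 B=43 C=56] open={R4}
Step 8: reserve R5 C 2 -> on_hand[A=21 B=43 C=56] avail[A=13 B=43 C=54] open={R4,R5}
Step 9: reserve R6 B 7 -> on_hand[A=21 B=43 C=56] avail[A=13 B=36 C=54] open={R4,R5,R6}
Step 10: commit R6 -> on_hand[A=21 B=36 C=56] avail[A=13 B=36 C=54] open={R4,R5}
Final available[B] = 36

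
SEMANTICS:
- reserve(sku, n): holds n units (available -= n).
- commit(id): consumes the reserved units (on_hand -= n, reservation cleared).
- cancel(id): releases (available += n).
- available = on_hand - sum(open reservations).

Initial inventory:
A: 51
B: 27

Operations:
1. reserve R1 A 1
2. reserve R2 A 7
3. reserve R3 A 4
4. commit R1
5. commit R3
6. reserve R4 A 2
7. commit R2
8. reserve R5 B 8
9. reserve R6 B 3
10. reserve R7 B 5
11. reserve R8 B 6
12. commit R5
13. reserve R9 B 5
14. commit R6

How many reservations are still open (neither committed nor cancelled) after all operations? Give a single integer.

Answer: 4

Derivation:
Step 1: reserve R1 A 1 -> on_hand[A=51 B=27] avail[A=50 B=27] open={R1}
Step 2: reserve R2 A 7 -> on_hand[A=51 B=27] avail[A=43 B=27] open={R1,R2}
Step 3: reserve R3 A 4 -> on_hand[A=51 B=27] avail[A=39 B=27] open={R1,R2,R3}
Step 4: commit R1 -> on_hand[A=50 B=27] avail[A=39 B=27] open={R2,R3}
Step 5: commit R3 -> on_hand[A=46 B=27] avail[A=39 B=27] open={R2}
Step 6: reserve R4 A 2 -> on_hand[A=46 B=27] avail[A=37 B=27] open={R2,R4}
Step 7: commit R2 -> on_hand[A=39 B=27] avail[A=37 B=27] open={R4}
Step 8: reserve R5 B 8 -> on_hand[A=39 B=27] avail[A=37 B=19] open={R4,R5}
Step 9: reserve R6 B 3 -> on_hand[A=39 B=27] avail[A=37 B=16] open={R4,R5,R6}
Step 10: reserve R7 B 5 -> on_hand[A=39 B=27] avail[A=37 B=11] open={R4,R5,R6,R7}
Step 11: reserve R8 B 6 -> on_hand[A=39 B=27] avail[A=37 B=5] open={R4,R5,R6,R7,R8}
Step 12: commit R5 -> on_hand[A=39 B=19] avail[A=37 B=5] open={R4,R6,R7,R8}
Step 13: reserve R9 B 5 -> on_hand[A=39 B=19] avail[A=37 B=0] open={R4,R6,R7,R8,R9}
Step 14: commit R6 -> on_hand[A=39 B=16] avail[A=37 B=0] open={R4,R7,R8,R9}
Open reservations: ['R4', 'R7', 'R8', 'R9'] -> 4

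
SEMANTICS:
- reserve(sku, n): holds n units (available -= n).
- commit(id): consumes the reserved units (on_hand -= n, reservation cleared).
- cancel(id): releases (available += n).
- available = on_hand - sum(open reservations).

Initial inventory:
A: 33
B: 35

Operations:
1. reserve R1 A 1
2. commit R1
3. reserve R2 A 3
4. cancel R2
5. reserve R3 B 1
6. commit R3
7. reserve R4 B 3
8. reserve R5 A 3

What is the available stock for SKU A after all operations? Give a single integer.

Step 1: reserve R1 A 1 -> on_hand[A=33 B=35] avail[A=32 B=35] open={R1}
Step 2: commit R1 -> on_hand[A=32 B=35] avail[A=32 B=35] open={}
Step 3: reserve R2 A 3 -> on_hand[A=32 B=35] avail[A=29 B=35] open={R2}
Step 4: cancel R2 -> on_hand[A=32 B=35] avail[A=32 B=35] open={}
Step 5: reserve R3 B 1 -> on_hand[A=32 B=35] avail[A=32 B=34] open={R3}
Step 6: commit R3 -> on_hand[A=32 B=34] avail[A=32 B=34] open={}
Step 7: reserve R4 B 3 -> on_hand[A=32 B=34] avail[A=32 B=31] open={R4}
Step 8: reserve R5 A 3 -> on_hand[A=32 B=34] avail[A=29 B=31] open={R4,R5}
Final available[A] = 29

Answer: 29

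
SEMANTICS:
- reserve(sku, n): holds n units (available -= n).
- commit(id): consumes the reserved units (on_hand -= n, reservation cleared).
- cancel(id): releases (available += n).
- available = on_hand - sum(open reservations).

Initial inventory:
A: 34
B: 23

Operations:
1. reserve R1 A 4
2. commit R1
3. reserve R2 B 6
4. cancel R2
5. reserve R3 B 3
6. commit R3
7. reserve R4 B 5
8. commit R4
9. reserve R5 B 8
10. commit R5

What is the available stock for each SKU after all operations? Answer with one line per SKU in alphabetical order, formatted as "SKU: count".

Answer: A: 30
B: 7

Derivation:
Step 1: reserve R1 A 4 -> on_hand[A=34 B=23] avail[A=30 B=23] open={R1}
Step 2: commit R1 -> on_hand[A=30 B=23] avail[A=30 B=23] open={}
Step 3: reserve R2 B 6 -> on_hand[A=30 B=23] avail[A=30 B=17] open={R2}
Step 4: cancel R2 -> on_hand[A=30 B=23] avail[A=30 B=23] open={}
Step 5: reserve R3 B 3 -> on_hand[A=30 B=23] avail[A=30 B=20] open={R3}
Step 6: commit R3 -> on_hand[A=30 B=20] avail[A=30 B=20] open={}
Step 7: reserve R4 B 5 -> on_hand[A=30 B=20] avail[A=30 B=15] open={R4}
Step 8: commit R4 -> on_hand[A=30 B=15] avail[A=30 B=15] open={}
Step 9: reserve R5 B 8 -> on_hand[A=30 B=15] avail[A=30 B=7] open={R5}
Step 10: commit R5 -> on_hand[A=30 B=7] avail[A=30 B=7] open={}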